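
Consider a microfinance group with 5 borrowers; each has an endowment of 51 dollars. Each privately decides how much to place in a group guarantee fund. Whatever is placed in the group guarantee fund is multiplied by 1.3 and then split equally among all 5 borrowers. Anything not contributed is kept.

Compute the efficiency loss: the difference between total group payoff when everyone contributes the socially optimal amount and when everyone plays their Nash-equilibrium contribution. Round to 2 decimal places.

76.50 dollars

Each contributed unit returns 1.3/5 = 0.2600 to its contributor — below 1 — so contributing 0 is dominant for every player. At the Nash equilibrium everyone keeps their 51, and the group total is 5 × 51 = 255.
Each contributed unit returns 1.300 to the group as a whole (0.2600 to each of 5 players), which exceeds 1, so the social optimum is full contribution: group total = 1.300 × 255 = 331.50.
Efficiency loss = 331.50 − 255 = 76.50.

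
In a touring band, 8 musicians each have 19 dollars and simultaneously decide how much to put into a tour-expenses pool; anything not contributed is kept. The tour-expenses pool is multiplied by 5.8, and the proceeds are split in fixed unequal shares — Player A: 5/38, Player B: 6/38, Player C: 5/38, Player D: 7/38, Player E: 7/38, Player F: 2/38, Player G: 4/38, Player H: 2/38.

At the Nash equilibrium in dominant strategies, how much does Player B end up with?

Each unit j contributes comes back to j as 5.8 × (j's share), so j prefers to contribute only if that share exceeds 1/5.8 = 0.1724; otherwise keeping the unit dominates.
Player D and Player E are above the threshold, contributing 19 each; the remaining 6 contribute 0. Total contributed: 38.
Player B keeps 19 and receives 5.8 × 38 × 6/38 = 34.80 from the tour-expenses pool, for a payoff of 53.80.

53.80 dollars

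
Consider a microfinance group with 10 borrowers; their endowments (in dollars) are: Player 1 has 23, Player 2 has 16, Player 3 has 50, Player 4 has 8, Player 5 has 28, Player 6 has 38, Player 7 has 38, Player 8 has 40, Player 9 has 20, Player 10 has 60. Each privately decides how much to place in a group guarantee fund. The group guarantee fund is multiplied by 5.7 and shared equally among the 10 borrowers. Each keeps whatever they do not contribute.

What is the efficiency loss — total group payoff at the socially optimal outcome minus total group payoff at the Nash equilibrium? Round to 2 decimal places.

1508.70 dollars

The private return per contributed unit is 5.7/10 = 0.5700 < 1 for every player regardless of endowment, so the Nash equilibrium is zero contribution and the group total is Σ E_j = 23 + 16 + 50 + 8 + 28 + 38 + 38 + 40 + 20 + 60 = 321.
Each contributed unit returns 5.700 to the group, so the social optimum is full contribution by everyone: group total = 5.700 × 321 = 1829.70.
Efficiency loss = (5.700 − 1) × 321 = 1508.70.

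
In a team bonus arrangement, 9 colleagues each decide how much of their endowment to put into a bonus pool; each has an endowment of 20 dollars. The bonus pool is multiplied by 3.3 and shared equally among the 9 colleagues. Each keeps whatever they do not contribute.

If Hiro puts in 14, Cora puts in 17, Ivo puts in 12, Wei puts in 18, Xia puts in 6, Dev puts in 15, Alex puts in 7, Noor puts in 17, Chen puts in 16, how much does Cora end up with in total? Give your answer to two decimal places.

Total contributed: 14 + 17 + 12 + 18 + 6 + 15 + 7 + 17 + 16 = 122.
Each receives 3.3 × 122 / 9 = 44.73 from the bonus pool.
Cora keeps 20 − 17 = 3, so Cora's payoff is 3 + 44.73 = 47.73.

47.73 dollars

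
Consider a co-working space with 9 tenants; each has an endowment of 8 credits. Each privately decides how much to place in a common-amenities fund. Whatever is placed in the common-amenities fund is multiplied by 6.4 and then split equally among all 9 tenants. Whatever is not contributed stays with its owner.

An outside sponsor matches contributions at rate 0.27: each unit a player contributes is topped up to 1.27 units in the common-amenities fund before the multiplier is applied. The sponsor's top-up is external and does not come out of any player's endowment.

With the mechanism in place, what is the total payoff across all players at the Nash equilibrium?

72.00 credits

The effective private return is 6.4 × 1.27 / 9 = 0.9031, which is still under 1, so the mechanism doesn't change anyone's dominant strategy: zero contribution.
Everyone keeps their endowment and the group total is 9 × 8 = 72.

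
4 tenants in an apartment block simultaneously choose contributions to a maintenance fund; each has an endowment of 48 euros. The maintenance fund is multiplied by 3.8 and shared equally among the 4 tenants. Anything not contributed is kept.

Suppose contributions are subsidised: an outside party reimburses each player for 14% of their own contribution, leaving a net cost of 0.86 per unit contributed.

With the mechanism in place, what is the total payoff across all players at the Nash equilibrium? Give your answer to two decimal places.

756.48 euros

With the mechanism, a contributed unit returns (3.8/4) / 0.86 = 1.1047 per unit of net cost to the contributor — now above 1 — so contributing fully is weakly dominant for every player.
So the Nash equilibrium is full contribution by all 4; the group earns 4 × (48 × 0.14 + 3.8 × 48) = 756.48.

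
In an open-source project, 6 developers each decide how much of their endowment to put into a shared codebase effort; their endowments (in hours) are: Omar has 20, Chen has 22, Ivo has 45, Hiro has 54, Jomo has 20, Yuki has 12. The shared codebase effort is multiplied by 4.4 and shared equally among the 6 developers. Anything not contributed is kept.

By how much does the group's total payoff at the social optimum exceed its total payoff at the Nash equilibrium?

The private return per contributed unit is 4.4/6 = 0.7333 < 1 for every player regardless of endowment, so the Nash equilibrium is zero contribution and the group total is Σ E_j = 20 + 22 + 45 + 54 + 20 + 12 = 173.
Each contributed unit returns 4.400 to the group, so the social optimum is full contribution by everyone: group total = 4.400 × 173 = 761.20.
Efficiency loss = (4.400 − 1) × 173 = 588.20.

588.20 hours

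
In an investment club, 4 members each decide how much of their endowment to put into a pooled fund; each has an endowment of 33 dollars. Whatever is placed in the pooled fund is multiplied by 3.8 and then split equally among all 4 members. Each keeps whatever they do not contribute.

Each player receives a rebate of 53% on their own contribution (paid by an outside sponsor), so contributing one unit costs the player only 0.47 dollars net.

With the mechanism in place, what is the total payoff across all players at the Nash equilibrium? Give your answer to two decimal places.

571.56 dollars

The effective private return per unit is now (3.8/4) / 0.47 = 2.0213 > 1, so every player's dominant strategy flips to full contribution.
So the Nash equilibrium is full contribution by all 4; the group earns 4 × (33 × 0.53 + 3.8 × 33) = 571.56.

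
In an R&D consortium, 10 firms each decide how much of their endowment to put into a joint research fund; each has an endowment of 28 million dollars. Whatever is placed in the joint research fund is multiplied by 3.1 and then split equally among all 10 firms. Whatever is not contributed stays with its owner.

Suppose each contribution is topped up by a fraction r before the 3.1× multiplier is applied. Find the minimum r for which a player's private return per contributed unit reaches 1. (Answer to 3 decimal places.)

2.226

With matching at rate r, one contributed unit becomes (1 + r) in the joint research fund and returns 3.1 × (1 + r) / 10 to the contributor.
Setting this equal to 1: 1 + r = 10/3.1 = 3.2258.
So the minimum matching rate is r = 3.2258 − 1 = 2.226.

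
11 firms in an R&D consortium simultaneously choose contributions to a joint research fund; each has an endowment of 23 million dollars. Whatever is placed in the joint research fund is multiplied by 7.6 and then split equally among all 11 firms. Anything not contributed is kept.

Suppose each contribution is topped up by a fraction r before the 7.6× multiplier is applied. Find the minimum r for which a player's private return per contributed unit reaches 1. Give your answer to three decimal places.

0.447

With matching at rate r, one contributed unit becomes (1 + r) in the joint research fund and returns 7.6 × (1 + r) / 11 to the contributor.
Setting this equal to 1: 1 + r = 11/7.6 = 1.4474.
So the minimum matching rate is r = 1.4474 − 1 = 0.447.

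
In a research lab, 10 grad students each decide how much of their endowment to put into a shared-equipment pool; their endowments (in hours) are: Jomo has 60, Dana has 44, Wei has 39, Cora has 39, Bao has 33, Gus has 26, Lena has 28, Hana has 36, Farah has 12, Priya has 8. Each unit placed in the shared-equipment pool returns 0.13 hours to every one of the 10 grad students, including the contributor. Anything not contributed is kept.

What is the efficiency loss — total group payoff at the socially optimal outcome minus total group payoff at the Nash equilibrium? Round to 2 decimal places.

The private return per contributed unit is 0.13 < 1 for everyone, so the Nash equilibrium is zero contribution and the group total is Σ E_j = 60 + 44 + 39 + 39 + 33 + 26 + 28 + 36 + 12 + 8 = 325.
Each contributed unit returns 1.300 to the group, so the social optimum is full contribution by everyone: group total = 1.300 × 325 = 422.50.
Efficiency loss = (1.300 − 1) × 325 = 97.50.

97.50 hours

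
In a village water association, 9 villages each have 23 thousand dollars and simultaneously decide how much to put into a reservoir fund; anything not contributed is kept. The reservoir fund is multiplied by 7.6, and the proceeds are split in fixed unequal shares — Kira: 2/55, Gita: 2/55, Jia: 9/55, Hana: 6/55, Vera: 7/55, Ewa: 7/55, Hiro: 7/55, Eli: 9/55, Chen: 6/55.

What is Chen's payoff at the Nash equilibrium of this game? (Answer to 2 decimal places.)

Player j's private return per contributed unit is 7.6 × (j's share). Contributing is weakly dominant for j when that share is at least 1/7.6 = 0.1316, and contributing 0 is dominant otherwise.
Jia and Eli are above the threshold, contributing 23 each; the remaining 7 contribute 0. Total contributed: 46.
Chen keeps 23 and receives 7.6 × 46 × 6/55 = 38.14 from the reservoir fund, for a payoff of 61.14.

61.14 thousand dollars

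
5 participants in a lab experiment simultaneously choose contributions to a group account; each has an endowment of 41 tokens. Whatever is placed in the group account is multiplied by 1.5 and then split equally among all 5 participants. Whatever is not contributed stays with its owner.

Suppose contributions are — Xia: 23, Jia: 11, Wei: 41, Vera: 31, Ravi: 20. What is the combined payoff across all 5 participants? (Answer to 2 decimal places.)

268.00 tokens

Total contributed: 23 + 11 + 41 + 31 + 20 = 126; total kept: 5 × 41 − 126 = 79.
The group account pays out 1.5 × 126 = 189.00 in aggregate.
Group total = 79 + 189.00 = 268.00.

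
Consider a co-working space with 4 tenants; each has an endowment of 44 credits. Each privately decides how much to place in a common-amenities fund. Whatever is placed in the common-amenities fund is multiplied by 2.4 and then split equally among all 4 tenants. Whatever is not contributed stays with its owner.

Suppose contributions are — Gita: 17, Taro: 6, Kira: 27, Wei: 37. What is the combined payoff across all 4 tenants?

Total contributed: 17 + 6 + 27 + 37 = 87; total kept: 4 × 44 − 87 = 89.
The common-amenities fund pays out 2.4 × 87 = 208.80 in aggregate.
Group total = 89 + 208.80 = 297.80.

297.80 credits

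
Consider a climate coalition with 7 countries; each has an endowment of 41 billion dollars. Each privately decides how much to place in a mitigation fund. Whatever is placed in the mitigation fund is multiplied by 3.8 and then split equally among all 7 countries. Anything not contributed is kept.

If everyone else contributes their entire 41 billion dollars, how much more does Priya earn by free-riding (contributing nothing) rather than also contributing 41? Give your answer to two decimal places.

18.74 billion dollars

Switching from a contribution of 41 to 0 lets Priya keep an extra 41 billion dollars, but lowers the mitigation fund by 41, which costs Priya their own share of that drop: 3.8/7 × 41 = 22.26.
Net gain = 41 − 22.26 = 18.74. The private return per contributed unit (0.5429) is below 1, so free-riding is indeed the best response regardless of what the others do.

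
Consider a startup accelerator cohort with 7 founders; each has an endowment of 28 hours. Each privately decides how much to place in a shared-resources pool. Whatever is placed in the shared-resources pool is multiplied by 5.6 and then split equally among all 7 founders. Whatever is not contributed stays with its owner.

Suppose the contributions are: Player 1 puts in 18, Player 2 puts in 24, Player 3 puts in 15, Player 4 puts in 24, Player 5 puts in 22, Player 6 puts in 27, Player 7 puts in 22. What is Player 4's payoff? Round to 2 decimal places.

Total contributed: 18 + 24 + 15 + 24 + 22 + 27 + 22 = 152.
Each receives 5.6 × 152 / 7 = 121.60 from the shared-resources pool.
Player 4 keeps 28 − 24 = 4, so Player 4's payoff is 4 + 121.60 = 125.60.

125.60 hours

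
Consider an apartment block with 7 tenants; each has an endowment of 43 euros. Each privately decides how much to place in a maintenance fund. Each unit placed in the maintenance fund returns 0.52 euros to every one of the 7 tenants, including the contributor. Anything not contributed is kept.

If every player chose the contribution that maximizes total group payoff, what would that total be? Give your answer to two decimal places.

1095.64 euros

Each contributed unit returns 3.640 to the group as a whole (0.52 to each of 7 players), which exceeds 1, so the social optimum is full contribution: group total = 3.640 × 301 = 1095.64.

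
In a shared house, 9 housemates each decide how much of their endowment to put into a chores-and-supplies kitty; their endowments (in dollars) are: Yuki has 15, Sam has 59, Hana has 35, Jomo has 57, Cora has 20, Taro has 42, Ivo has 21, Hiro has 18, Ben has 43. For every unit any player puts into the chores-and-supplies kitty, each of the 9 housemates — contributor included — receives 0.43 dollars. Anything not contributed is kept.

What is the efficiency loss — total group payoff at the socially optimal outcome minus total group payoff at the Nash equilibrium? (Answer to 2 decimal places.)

889.70 dollars

The private return per contributed unit is 0.43 < 1 for everyone, so the Nash equilibrium is zero contribution and the group total is Σ E_j = 15 + 59 + 35 + 57 + 20 + 42 + 21 + 18 + 43 = 310.
Each contributed unit returns 3.870 to the group, so the social optimum is full contribution by everyone: group total = 3.870 × 310 = 1199.70.
Efficiency loss = (3.870 − 1) × 310 = 889.70.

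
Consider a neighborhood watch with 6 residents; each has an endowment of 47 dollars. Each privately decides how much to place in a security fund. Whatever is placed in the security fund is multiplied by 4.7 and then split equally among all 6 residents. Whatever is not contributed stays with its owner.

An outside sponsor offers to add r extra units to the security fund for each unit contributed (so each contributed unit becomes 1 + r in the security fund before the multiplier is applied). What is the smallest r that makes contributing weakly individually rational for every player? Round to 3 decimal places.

With matching at rate r, one contributed unit becomes (1 + r) in the security fund and returns 4.7 × (1 + r) / 6 to the contributor.
Setting this equal to 1: 1 + r = 6/4.7 = 1.2766.
So the minimum matching rate is r = 1.2766 − 1 = 0.277.

0.277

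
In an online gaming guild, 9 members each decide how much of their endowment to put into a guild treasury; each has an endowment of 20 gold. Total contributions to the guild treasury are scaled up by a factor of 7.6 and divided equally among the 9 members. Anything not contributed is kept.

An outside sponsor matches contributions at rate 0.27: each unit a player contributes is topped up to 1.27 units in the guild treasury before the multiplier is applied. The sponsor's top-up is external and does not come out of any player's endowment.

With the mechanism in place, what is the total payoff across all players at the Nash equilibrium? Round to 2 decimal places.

The effective private return per unit is now 7.6 × 1.27 / 9 = 1.0724 > 1, so every player's dominant strategy flips to full contribution.
At the Nash equilibrium everyone contributes 20. Group total payoff = 7.6 × 1.27 × 180 = 1737.36.

1737.36 gold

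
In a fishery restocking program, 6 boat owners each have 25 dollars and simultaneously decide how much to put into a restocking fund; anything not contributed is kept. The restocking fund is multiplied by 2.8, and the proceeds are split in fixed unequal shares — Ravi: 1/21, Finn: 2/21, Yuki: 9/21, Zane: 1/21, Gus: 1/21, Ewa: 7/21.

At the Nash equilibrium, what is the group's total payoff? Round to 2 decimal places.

195.00 dollars

For player j, contributing a unit is worthwhile iff 2.8 × (j's share) ≥ 1, i.e. iff j's share is at least 0.3571.
Only Yuki (9/21) clears that bar, contributing 25; the remaining 5 contribute 0. Total contributed: 25.
The restocking fund pays out 2.8 × 25 = 70.00 in total (split across the unequal shares, but the aggregate is all that matters for the group sum).
The 5 free-riders keep 25 each, adding 125. Group total = 125 + 70.00 = 195.00.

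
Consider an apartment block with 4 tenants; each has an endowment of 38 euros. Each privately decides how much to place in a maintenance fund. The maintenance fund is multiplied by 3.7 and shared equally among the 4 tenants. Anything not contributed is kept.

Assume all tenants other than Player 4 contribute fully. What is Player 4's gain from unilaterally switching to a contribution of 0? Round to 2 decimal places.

2.85 euros

Switching from a contribution of 38 to 0 lets Player 4 keep an extra 38 euros, but lowers the maintenance fund by 38, which costs Player 4 their own share of that drop: 3.7/4 × 38 = 35.15.
Net gain = 38 − 35.15 = 2.85. The private return per contributed unit (0.9250) is below 1, so free-riding is indeed the best response regardless of what the others do.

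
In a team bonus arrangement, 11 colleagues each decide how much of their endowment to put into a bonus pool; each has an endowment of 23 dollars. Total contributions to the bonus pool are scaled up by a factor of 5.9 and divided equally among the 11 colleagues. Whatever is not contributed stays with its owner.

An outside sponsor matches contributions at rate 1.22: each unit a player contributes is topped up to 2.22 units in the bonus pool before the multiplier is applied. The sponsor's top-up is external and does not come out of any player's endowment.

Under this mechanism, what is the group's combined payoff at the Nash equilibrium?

With the mechanism, a contributed unit returns 5.9 × 2.22 / 11 = 1.1907 per unit of net cost to the contributor — now above 1 — so contributing fully is weakly dominant for every player.
At the Nash equilibrium everyone contributes 23. Group total payoff = 5.9 × 2.22 × 253 = 3313.79.

3313.79 dollars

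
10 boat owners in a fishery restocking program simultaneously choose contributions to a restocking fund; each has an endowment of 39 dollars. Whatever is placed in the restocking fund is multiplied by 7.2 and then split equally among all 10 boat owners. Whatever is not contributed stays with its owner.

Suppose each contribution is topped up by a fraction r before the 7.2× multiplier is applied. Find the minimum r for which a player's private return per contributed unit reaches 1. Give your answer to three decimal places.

0.389

With matching at rate r, one contributed unit becomes (1 + r) in the restocking fund and returns 7.2 × (1 + r) / 10 to the contributor.
Setting this equal to 1: 1 + r = 10/7.2 = 1.3889.
So the minimum matching rate is r = 1.3889 − 1 = 0.389.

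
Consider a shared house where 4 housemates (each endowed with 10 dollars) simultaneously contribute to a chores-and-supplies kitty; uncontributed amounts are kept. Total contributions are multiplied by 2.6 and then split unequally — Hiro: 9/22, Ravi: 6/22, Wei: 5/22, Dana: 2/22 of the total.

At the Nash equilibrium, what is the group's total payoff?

Each unit j contributes comes back to j as 2.6 × (j's share), so j prefers to contribute only if that share exceeds 1/2.6 = 0.3846; otherwise keeping the unit dominates.
The only share above 0.3846 is Hiro's 9/22, contributing 10; the remaining 3 contribute 0. Total contributed: 10.
The chores-and-supplies kitty pays out 2.6 × 10 = 26.00 in total (split across the unequal shares, but the aggregate is all that matters for the group sum).
The 3 free-riders keep 10 each, adding 30. Group total = 30 + 26.00 = 56.00.

56.00 dollars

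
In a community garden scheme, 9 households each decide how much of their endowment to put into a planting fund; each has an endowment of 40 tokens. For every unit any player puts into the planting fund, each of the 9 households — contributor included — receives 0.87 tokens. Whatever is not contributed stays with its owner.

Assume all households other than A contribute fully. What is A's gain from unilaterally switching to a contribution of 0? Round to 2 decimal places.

Switching from a contribution of 40 to 0 lets A keep an extra 40 tokens, but lowers the planting fund by 40, which costs A their own share of that drop: 0.87 × 40 = 34.80.
Net gain = 40 − 34.80 = 5.20. The private return per contributed unit (0.87) is below 1, so free-riding is indeed the best response regardless of what the others do.

5.20 tokens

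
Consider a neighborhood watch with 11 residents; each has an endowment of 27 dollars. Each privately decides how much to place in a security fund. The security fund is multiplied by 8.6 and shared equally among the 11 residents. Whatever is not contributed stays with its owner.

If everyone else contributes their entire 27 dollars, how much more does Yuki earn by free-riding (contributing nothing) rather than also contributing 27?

Switching from a contribution of 27 to 0 lets Yuki keep an extra 27 dollars, but lowers the security fund by 27, which costs Yuki their own share of that drop: 8.6/11 × 27 = 21.11.
Net gain = 27 − 21.11 = 5.89. The private return per contributed unit (0.7818) is below 1, so free-riding is indeed the best response regardless of what the others do.

5.89 dollars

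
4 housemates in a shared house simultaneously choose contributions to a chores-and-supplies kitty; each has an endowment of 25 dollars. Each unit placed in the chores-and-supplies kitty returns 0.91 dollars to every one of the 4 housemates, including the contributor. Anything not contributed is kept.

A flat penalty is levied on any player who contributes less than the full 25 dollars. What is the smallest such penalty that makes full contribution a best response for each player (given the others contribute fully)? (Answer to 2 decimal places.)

2.25 dollars

Given the others contribute fully, the best deviation is to contribute 0 (any partial contribution still incurs the fine and gives up units whose private return 0.91 is below 1).
Deviating from 25 to 0 saves 25 dollars but forfeits the deviator's share of the drop in the chores-and-supplies kitty: 0.91 × 25 = 22.75.
So the deviation gain is 25 − 22.75 = 2.25, and the fine must be at least 2.25 dollars to wipe it out.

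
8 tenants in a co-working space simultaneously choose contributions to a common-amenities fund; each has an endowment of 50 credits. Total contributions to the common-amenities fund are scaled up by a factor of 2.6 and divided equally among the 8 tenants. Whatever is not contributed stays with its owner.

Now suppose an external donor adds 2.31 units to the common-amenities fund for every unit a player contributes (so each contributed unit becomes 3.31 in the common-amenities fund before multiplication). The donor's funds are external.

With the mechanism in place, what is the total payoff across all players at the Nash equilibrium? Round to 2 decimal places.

Under the mechanism each unit contributed yields 2.6 × 3.31 / 8 = 1.0758 back to its contributor per unit of net cost, which exceeds 1, making full contribution the dominant choice for everyone.
At the Nash equilibrium everyone contributes 50. Group total payoff = 2.6 × 3.31 × 400 = 3442.40.

3442.40 credits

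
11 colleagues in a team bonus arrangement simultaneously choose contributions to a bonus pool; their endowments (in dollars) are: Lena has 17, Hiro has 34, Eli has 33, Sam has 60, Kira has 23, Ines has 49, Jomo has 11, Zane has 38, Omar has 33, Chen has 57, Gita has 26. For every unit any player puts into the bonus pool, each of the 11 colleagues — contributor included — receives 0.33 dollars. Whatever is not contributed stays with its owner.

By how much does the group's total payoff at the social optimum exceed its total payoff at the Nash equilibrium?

The private return per contributed unit is 0.33 < 1 for everyone, so the Nash equilibrium is zero contribution and the group total is Σ E_j = 17 + 34 + 33 + 60 + 23 + 49 + 11 + 38 + 33 + 57 + 26 = 381.
Each contributed unit returns 3.630 to the group, so the social optimum is full contribution by everyone: group total = 3.630 × 381 = 1383.03.
Efficiency loss = (3.630 − 1) × 381 = 1002.03.

1002.03 dollars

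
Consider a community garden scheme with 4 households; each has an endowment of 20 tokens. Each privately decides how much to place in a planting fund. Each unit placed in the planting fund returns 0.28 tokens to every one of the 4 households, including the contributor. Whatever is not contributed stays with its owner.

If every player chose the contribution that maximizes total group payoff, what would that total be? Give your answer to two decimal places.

89.60 tokens

Each contributed unit returns 1.120 to the group as a whole (0.28 to each of 4 players), which exceeds 1, so the social optimum is full contribution: group total = 1.120 × 80 = 89.60.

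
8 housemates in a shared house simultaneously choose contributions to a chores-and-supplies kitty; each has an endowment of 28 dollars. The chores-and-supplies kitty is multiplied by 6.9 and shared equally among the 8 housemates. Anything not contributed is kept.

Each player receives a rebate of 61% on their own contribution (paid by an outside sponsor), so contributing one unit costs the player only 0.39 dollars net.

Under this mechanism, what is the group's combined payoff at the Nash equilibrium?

1682.24 dollars

Under the mechanism each unit contributed yields (6.9/8) / 0.39 = 2.2115 back to its contributor per unit of net cost, which exceeds 1, making full contribution the dominant choice for everyone.
At the Nash equilibrium everyone contributes 28. Group total payoff = 8 × (28 × 0.61 + 6.9 × 28) = 1682.24.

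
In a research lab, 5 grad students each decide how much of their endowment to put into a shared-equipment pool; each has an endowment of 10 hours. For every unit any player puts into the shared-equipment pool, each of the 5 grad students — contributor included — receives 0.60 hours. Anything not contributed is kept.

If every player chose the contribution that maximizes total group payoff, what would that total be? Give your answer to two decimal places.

150.00 hours

Each contributed unit returns 3.000 to the group as a whole (0.60 to each of 5 players), which exceeds 1, so the social optimum is full contribution: group total = 3.000 × 50 = 150.00.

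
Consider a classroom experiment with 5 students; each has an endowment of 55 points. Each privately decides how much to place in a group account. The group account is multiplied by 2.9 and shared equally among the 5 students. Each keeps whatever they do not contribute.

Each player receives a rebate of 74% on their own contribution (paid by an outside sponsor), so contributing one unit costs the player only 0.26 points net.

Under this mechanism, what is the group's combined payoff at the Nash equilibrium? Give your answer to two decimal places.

1001.00 points

Under the mechanism each unit contributed yields (2.9/5) / 0.26 = 2.2308 back to its contributor per unit of net cost, which exceeds 1, making full contribution the dominant choice for everyone.
So the Nash equilibrium is full contribution by all 5; the group earns 5 × (55 × 0.74 + 2.9 × 55) = 1001.00.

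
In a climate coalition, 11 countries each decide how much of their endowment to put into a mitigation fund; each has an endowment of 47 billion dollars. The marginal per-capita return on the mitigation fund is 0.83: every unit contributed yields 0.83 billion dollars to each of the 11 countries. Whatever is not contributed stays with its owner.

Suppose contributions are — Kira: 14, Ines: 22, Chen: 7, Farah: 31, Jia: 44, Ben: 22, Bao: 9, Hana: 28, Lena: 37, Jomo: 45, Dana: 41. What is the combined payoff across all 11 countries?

2956.00 billion dollars

Total contributed: 14 + 22 + 7 + 31 + 44 + 22 + 9 + 28 + 37 + 45 + 41 = 300; total kept: 11 × 47 − 300 = 217.
The mitigation fund pays out 0.83 × 11 × 300 = 2739.00 in aggregate.
Group total = 217 + 2739.00 = 2956.00.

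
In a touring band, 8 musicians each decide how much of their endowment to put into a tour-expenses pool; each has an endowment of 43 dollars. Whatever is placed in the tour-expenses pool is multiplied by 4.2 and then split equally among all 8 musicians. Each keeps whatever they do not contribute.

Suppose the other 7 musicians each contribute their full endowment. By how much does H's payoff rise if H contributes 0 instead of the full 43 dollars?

20.43 dollars

Switching from a contribution of 43 to 0 lets H keep an extra 43 dollars, but lowers the tour-expenses pool by 43, which costs H their own share of that drop: 4.2/8 × 43 = 22.57.
Net gain = 43 − 22.57 = 20.43. The private return per contributed unit (0.5250) is below 1, so free-riding is indeed the best response regardless of what the others do.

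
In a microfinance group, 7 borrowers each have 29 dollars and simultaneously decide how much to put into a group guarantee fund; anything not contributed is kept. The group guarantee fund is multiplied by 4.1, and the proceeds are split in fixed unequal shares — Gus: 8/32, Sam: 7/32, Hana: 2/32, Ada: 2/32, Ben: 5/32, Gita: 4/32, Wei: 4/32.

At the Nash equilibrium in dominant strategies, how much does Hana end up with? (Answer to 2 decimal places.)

36.43 dollars

For player j, contributing a unit is worthwhile iff 4.1 × (j's share) ≥ 1, i.e. iff j's share is at least 0.2439.
Gus alone (share 8/32) is above the threshold, contributing 29; the remaining 6 contribute 0. Total contributed: 29.
Hana keeps 29 and receives 4.1 × 29 × 2/32 = 7.43 from the group guarantee fund, for a payoff of 36.43.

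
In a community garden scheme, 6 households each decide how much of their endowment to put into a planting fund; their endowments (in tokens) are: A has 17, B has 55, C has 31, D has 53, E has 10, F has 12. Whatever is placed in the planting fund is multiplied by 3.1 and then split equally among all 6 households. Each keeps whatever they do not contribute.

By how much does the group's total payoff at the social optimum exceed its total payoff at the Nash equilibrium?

The private return per contributed unit is 3.1/6 = 0.5167 < 1 for every player regardless of endowment, so the Nash equilibrium is zero contribution and the group total is Σ E_j = 17 + 55 + 31 + 53 + 10 + 12 = 178.
Each contributed unit returns 3.100 to the group, so the social optimum is full contribution by everyone: group total = 3.100 × 178 = 551.80.
Efficiency loss = (3.100 − 1) × 178 = 373.80.

373.80 tokens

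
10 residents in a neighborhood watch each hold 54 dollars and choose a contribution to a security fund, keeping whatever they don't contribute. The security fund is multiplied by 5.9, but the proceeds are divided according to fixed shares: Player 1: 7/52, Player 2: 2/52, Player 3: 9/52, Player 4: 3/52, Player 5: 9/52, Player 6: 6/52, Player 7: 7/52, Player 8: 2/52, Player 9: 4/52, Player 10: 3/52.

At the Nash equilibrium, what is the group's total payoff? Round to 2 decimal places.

1069.20 dollars

For player j, contributing a unit is worthwhile iff 5.9 × (j's share) ≥ 1, i.e. iff j's share is at least 0.1695.
The shares above 0.1695 belong to Player 3 and Player 5, contributing 54 each; the remaining 8 contribute 0. Total contributed: 108.
The security fund pays out 5.9 × 108 = 637.20 in total (split across the unequal shares, but the aggregate is all that matters for the group sum).
The 8 free-riders keep 54 each, adding 432. Group total = 432 + 637.20 = 1069.20.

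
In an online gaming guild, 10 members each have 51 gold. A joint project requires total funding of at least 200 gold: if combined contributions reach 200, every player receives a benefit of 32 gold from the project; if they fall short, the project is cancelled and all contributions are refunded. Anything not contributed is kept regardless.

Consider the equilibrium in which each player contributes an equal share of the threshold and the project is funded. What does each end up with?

63 gold

Equal share of the threshold: 200/10 = 20.
At this profile no one gains by cutting their contribution: any cut drops the total below 200, the project is cancelled, contributions are refunded, and the deviator ends with 51, which is less than 51 − 20 + 32 = 63. Contributing more than 20 just wastes the excess. So contributing exactly 20 is a best response.
Each player's payoff: 51 − 20 + 32 = 63.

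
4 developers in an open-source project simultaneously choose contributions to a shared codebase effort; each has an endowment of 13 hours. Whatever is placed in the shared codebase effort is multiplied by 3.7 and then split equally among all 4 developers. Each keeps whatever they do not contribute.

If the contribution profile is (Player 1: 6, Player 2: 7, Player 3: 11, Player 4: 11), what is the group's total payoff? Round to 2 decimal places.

Total contributed: 6 + 7 + 11 + 11 = 35; total kept: 4 × 13 − 35 = 17.
The shared codebase effort pays out 3.7 × 35 = 129.50 in aggregate.
Group total = 17 + 129.50 = 146.50.

146.50 hours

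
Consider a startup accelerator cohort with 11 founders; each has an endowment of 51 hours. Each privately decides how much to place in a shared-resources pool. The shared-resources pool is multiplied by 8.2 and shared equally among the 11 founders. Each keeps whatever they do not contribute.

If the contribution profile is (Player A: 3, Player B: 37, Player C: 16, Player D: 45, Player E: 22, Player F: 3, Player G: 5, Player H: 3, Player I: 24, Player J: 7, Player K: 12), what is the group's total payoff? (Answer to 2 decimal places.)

Total contributed: 3 + 37 + 16 + 45 + 22 + 3 + 5 + 3 + 24 + 7 + 12 = 177; total kept: 11 × 51 − 177 = 384.
The shared-resources pool pays out 8.2 × 177 = 1451.40 in aggregate.
Group total = 384 + 1451.40 = 1835.40.

1835.40 hours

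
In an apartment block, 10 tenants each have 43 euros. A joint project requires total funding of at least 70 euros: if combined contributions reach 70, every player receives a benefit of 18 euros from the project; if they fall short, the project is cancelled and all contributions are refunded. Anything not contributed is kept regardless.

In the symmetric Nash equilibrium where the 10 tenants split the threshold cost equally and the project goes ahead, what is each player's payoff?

Equal share of the threshold: 70/10 = 7.
At this profile no one gains by cutting their contribution: any cut drops the total below 70, the project is cancelled, contributions are refunded, and the deviator ends with 43, which is less than 43 − 7 + 18 = 54. Contributing more than 7 just wastes the excess. So contributing exactly 7 is a best response.
Each player's payoff: 43 − 7 + 18 = 54.

54 euros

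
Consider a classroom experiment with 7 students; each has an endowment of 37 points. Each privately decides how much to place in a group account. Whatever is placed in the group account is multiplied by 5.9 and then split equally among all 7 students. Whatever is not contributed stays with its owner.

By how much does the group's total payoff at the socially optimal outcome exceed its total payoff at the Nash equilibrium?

Each contributed unit returns 5.9/7 = 0.8429 to its contributor — below 1 — so contributing 0 is dominant for every player. At the Nash equilibrium everyone keeps their 37, and the group total is 7 × 37 = 259.
Each contributed unit returns 5.900 to the group as a whole (0.8429 to each of 7 players), which exceeds 1, so the social optimum is full contribution: group total = 5.900 × 259 = 1528.10.
Efficiency loss = 1528.10 − 259 = 1269.10.

1269.10 points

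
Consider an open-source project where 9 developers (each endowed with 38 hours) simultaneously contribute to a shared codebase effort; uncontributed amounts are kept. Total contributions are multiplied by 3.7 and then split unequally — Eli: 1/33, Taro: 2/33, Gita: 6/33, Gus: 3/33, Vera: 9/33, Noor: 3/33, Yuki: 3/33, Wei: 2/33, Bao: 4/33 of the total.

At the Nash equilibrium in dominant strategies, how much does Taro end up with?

For player j, contributing a unit is worthwhile iff 3.7 × (j's share) ≥ 1, i.e. iff j's share is at least 0.2703.
The only share above 0.2703 is Vera's 9/33, contributing 38; the remaining 8 contribute 0. Total contributed: 38.
Taro keeps 38 and receives 3.7 × 38 × 2/33 = 8.52 from the shared codebase effort, for a payoff of 46.52.

46.52 hours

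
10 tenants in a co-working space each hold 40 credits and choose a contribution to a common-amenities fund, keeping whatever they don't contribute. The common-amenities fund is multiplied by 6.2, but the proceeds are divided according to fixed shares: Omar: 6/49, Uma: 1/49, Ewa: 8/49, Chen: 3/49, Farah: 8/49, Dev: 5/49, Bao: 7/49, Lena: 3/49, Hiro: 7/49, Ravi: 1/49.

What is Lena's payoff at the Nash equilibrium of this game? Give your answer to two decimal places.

For player j, contributing a unit is worthwhile iff 6.2 × (j's share) ≥ 1, i.e. iff j's share is at least 0.1613.
Ewa and Farah clear that bar, contributing 40 each; the remaining 8 contribute 0. Total contributed: 80.
Lena keeps 40 and receives 6.2 × 80 × 3/49 = 30.37 from the common-amenities fund, for a payoff of 70.37.

70.37 credits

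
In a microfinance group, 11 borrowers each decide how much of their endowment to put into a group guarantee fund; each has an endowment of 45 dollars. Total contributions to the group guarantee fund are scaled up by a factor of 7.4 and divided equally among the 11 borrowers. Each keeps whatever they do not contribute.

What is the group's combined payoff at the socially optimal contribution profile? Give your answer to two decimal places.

3663.00 dollars

Each contributed unit returns 7.400 to the group as a whole (0.6727 to each of 11 players), which exceeds 1, so the social optimum is full contribution: group total = 7.400 × 495 = 3663.00.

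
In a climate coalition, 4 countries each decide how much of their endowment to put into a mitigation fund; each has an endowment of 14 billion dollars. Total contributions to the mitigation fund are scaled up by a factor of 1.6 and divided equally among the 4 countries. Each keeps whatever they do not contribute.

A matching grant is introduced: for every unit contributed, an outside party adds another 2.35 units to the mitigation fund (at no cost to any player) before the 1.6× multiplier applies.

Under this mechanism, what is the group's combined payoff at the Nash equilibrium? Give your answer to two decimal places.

300.16 billion dollars

With the mechanism, a contributed unit returns 1.6 × 3.35 / 4 = 1.3400 per unit of net cost to the contributor — now above 1 — so contributing fully is weakly dominant for every player.
At the Nash equilibrium everyone contributes 14. Group total payoff = 1.6 × 3.35 × 56 = 300.16.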